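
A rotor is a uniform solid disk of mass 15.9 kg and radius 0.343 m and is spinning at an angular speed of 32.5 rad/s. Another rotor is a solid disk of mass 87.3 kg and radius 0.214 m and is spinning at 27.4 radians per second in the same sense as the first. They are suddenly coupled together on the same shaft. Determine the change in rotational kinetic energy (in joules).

The coupling torques are internal; angular momentum about the shared axis is conserved.
Moments of inertia: I_A = ½(15.9)(0.343)² = 0.9353 kg·m²; I_B = ½(87.3)(0.214)² = 1.999 kg·m².
Taking A's sense as positive: L = (0.9353)(32.5) + (1.999)(27.4) = 85.17 kg·m²·rad/s.
Combined I = 0.9353 + 1.999 = 2.934 kg·m².
ω_f = L / I = 85.17 / 2.934 = 29.03 rad/s.
KE_i = ½ΣIω² = 1244 J; KE_f = ½(2.934)(29.03)² = 1236 J.

ΔKE ≈ -8.29 J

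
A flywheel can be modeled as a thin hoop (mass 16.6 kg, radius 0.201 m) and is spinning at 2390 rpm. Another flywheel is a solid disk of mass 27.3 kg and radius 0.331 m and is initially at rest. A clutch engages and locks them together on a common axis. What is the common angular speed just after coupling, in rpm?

No external torque acts about the common axis, so total angular momentum is conserved.
Moments of inertia: I_A = (16.6)(0.201)² = 0.6707 kg·m²; I_B = ½(27.3)(0.331)² = 1.496 kg·m².
Taking A's sense as positive: L = (0.6707)(2390) = 1603 kg·m²·rpm.
Combined I = 0.6707 + 1.496 = 2.166 kg·m².
ω_f = L / I = 1603 / 2.166 = 740.0 rpm.

|ω_f| ≈ 740 rpm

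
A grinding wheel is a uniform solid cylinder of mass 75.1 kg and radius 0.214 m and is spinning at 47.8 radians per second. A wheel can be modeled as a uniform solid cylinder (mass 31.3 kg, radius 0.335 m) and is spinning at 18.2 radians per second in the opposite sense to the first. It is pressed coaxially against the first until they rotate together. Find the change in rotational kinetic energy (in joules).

No external torque acts about the common axis, so total angular momentum is conserved.
Moments of inertia: I_A = ½(75.1)(0.214)² = 1.720 kg·m²; I_B = ½(31.3)(0.335)² = 1.756 kg·m².
Taking A's sense as positive: L = (1.720)(47.8) − (1.756)(18.2) = 50.23 kg·m²·rad/s.
Combined I = 1.720 + 1.756 = 3.476 kg·m².
ω_f = L / I = 50.23 / 3.476 = 14.45 rad/s.
KE_i = ½ΣIω² = 2255 J; KE_f = ½(3.476)(14.45)² = 363.0 J.

ΔKE ≈ -1890 J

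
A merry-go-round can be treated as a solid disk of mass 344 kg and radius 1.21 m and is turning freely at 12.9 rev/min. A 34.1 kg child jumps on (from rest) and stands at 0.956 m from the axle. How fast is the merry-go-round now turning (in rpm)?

The added mass arrives with no angular momentum about the axle, and any external torque about the axle is negligible, so the system's angular momentum is conserved.
I_p = ½(344)(1.21)² = 251.8 kg·m².
Added inertia Σmr² = (34.1)(0.956)² = 31.17 kg·m²; I_f = 251.8 + 31.17 = 283.0 kg·m².
ω_f = I_p ω_i / I_f = (251.8)(12.9) / 283.0 = 11.48 rpm.

ω_f ≈ 11.5 rpm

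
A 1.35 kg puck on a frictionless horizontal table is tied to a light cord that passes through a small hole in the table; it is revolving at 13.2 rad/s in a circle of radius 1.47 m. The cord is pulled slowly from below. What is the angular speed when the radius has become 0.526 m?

ω₂ ≈ 103 rad/s

The constraining force is radial, so m r² ω about the center is conserved.
ω₂ = ω₁ (r₁/r₂)² = (13.2)(1.47/0.526)² = 103.1 rad/s.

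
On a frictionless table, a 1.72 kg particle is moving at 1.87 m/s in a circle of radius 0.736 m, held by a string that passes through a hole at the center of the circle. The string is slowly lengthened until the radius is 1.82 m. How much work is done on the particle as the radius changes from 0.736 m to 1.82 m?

W ≈ -2.52 J

Central (radial) force ⇒ zero torque about the center ⇒ m v r is constant.
v₂ = v₁ r₁ / r₂ = (1.87)(0.736) / (1.82) = 0.7562 m/s.
W = ΔKE = ½m(v₂² − v₁²) = -2.516 J.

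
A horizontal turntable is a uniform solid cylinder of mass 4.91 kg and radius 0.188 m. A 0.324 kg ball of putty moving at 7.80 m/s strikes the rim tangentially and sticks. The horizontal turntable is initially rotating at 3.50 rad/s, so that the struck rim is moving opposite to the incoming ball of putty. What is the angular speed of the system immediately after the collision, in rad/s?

|ω_f| ≈ 1.75 rad/s

The axle reaction passes through the axle and exerts no torque about it; angular momentum about the axle is conserved through the impact.
I_p = ½(4.91)(0.188)² = 0.08677 kg·m². Taking the sense of the ball of putty's angular momentum as positive, L_{ball} = m v R = (0.324)(7.80)(0.188) = 0.4751 kg·m²/s.
L_i = −I_p ω_p + m v R = −(0.08677)(3.50) + 0.4751 = 0.1714 kg·m²/s.
After sticking, I_f = I_p + m R² = 0.08677 + (0.324)(0.188)² = 0.09822 kg·m².
ω_f = L_i / I_f = 0.1714 / 0.09822 = 1.745 rad/s.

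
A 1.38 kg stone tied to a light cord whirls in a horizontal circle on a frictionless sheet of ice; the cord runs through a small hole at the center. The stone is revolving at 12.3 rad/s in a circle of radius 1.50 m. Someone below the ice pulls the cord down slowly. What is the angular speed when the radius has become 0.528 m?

ω₂ ≈ 99.3 rad/s

No torque about the axis ⇒ m r₁² ω₁ = m r₂² ω₂.
ω₂ = ω₁ (r₁/r₂)² = (12.3)(1.50/0.528)² = 99.27 rad/s.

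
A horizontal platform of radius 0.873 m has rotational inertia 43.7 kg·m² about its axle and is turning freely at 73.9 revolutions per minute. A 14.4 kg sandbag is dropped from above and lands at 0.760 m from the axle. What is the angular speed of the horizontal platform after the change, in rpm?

The added mass arrives with no angular momentum about the axle, and any external torque about the axle is negligible, so the system's angular momentum is conserved.
Added inertia Σmr² = (14.4)(0.760)² = 8.317 kg·m²; I_f = 43.70 + 8.317 = 52.02 kg·m².
ω_f = I_p ω_i / I_f = (43.70)(73.9) / 52.02 = 62.08 rpm.

ω_f ≈ 62.1 rpm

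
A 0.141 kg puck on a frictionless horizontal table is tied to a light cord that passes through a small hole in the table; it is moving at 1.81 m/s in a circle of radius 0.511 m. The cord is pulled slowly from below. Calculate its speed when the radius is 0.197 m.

v₂ ≈ 4.69 m/s

Central (radial) force ⇒ zero torque about the center ⇒ m v r is constant.
v₂ = v₁ r₁ / r₂ = (1.81)(0.511) / (0.197) = 4.695 m/s.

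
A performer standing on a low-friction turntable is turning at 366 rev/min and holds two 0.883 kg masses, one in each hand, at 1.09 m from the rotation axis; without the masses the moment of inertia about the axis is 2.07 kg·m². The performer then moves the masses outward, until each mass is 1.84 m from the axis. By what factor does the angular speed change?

ω₂/ω₁ ≈ 0.518

With no external torque about the axis, L is conserved: I₁ω₁ = I₂ω₂.
I₁ = 2.07 + 2(0.883)(1.09)² = 4.168 kg·m²; I₂ = 2.07 + 2(0.883)(1.84)² = 8.049 kg·m².
ω₂/ω₁ = I₁/I₂ = 4.168 / 8.049 = 0.5179.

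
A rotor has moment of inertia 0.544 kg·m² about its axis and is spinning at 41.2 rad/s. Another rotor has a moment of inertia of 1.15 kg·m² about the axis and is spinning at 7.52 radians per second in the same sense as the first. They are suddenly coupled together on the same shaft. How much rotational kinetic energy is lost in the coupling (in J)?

No external torque acts about the common axis, so total angular momentum is conserved.
Taking A's sense as positive: L = (0.5440)(41.2) + (1.150)(7.52) = 31.06 kg·m²·rad/s.
Combined I = 0.5440 + 1.150 = 1.694 kg·m².
ω_f = L / I = 31.06 / 1.694 = 18.34 rad/s.
KE_i = ½ΣIω² = 494.2 J; KE_f = ½(1.694)(18.34)² = 284.8 J.

ΔKE lost ≈ 209 J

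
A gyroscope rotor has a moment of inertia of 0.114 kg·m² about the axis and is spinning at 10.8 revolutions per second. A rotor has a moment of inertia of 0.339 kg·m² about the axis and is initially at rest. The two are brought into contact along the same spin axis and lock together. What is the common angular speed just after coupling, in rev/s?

|ω_f| ≈ 2.72 rev/s

The coupling torques are internal; angular momentum about the shared axis is conserved.
Taking A's sense as positive: L = (0.1140)(10.8) = 1.231 kg·m²·rev/s.
Combined I = 0.1140 + 0.3390 = 0.4530 kg·m².
ω_f = L / I = 1.231 / 0.4530 = 2.718 rev/s.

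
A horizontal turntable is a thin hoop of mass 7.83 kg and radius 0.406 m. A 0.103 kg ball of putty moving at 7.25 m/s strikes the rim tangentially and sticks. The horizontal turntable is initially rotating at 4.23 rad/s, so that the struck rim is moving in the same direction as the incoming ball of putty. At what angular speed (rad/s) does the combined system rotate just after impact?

The axle reaction passes through the axle and exerts no torque about it; angular momentum about the axle is conserved through the impact.
I_p = (7.83)(0.406)² = 1.291 kg·m². Taking the sense of the ball of putty's angular momentum as positive, L_{ball} = m v R = (0.103)(7.25)(0.406) = 0.3032 kg·m²/s.
L_i = +I_p ω_p + m v R = +(1.291)(4.23) + 0.3032 = 5.763 kg·m²/s.
After sticking, I_f = I_p + m R² = 1.291 + (0.103)(0.406)² = 1.308 kg·m².
ω_f = L_i / I_f = 5.763 / 1.308 = 4.407 rad/s.

|ω_f| ≈ 4.41 rad/s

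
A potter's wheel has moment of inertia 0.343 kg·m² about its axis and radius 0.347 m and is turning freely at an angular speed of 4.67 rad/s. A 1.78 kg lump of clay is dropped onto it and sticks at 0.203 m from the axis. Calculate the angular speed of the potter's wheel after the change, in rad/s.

No external torque acts about the axis; L_before = L_after.
Added inertia Σmr² = (1.78)(0.203)² = 0.07335 kg·m²; I_f = 0.3430 + 0.07335 = 0.4164 kg·m².
ω_f = I_p ω_i / I_f = (0.3430)(4.67) / 0.4164 = 3.847 rad/s.

ω_f ≈ 3.85 rad/s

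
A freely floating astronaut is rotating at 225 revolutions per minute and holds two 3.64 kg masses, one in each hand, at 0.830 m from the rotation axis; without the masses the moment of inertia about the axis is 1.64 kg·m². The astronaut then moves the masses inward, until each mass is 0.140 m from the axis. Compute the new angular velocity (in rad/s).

Angular momentum about the spin axis is conserved since the torque about it is zero.
I₁ = 1.64 + 2(3.64)(0.830)² = 6.655 kg·m²; I₂ = 1.64 + 2(3.64)(0.140)² = 1.783 kg·m².
ω₂ = I₁ω₁ / I₂ = (6.655)(225 rpm) / (1.783) = 840.0 rpm = 87.96 rad/s.

ω₂ ≈ 88.0 rad/s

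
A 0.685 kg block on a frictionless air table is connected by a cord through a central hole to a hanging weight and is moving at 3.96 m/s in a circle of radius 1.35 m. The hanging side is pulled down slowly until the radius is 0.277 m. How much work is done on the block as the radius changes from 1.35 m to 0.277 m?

W ≈ 122 J

Central (radial) force ⇒ zero torque about the center ⇒ m v r is constant.
v₂ = v₁ r₁ / r₂ = (3.96)(1.35) / (0.277) = 19.30 m/s.
W = ΔKE = ½m(v₂² − v₁²) = 122.2 J.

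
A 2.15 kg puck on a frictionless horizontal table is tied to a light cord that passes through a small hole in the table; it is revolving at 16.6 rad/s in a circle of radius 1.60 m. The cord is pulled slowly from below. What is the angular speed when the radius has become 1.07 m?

The constraining force is radial, so m r² ω about the center is conserved.
ω₂ = ω₁ (r₁/r₂)² = (16.6)(1.60/1.07)² = 37.12 rad/s.

ω₂ ≈ 37.1 rad/s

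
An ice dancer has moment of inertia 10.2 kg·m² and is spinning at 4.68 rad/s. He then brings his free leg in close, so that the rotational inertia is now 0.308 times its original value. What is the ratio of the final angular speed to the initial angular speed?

Angular momentum about the spin axis is conserved since the torque about it is zero.
I₂ = 0.308 × 10.2 = 3.142 kg·m².
ω₂/ω₁ = I₁/I₂ = 10.20 / 3.142 = 3.247.

ω₂/ω₁ ≈ 3.25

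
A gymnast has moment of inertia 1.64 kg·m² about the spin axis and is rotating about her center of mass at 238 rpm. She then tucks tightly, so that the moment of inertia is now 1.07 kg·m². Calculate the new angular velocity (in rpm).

No external torque acts about the spin axis, so angular momentum is conserved.
ω₂ = I₁ω₁ / I₂ = (1.640)(238 rpm) / (1.070) = 364.8 rpm.

ω₂ ≈ 365 rpm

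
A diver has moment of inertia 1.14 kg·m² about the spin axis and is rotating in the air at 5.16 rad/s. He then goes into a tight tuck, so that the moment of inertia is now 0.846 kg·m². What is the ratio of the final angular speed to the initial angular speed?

ω₂/ω₁ ≈ 1.35

With no external torque about the axis, L is conserved: I₁ω₁ = I₂ω₂.
ω₂/ω₁ = I₁/I₂ = 1.140 / 0.8460 = 1.348.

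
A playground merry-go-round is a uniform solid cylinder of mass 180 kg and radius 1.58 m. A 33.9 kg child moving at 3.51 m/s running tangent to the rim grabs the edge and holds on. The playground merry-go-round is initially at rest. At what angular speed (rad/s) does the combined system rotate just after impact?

The axle reaction passes through the axle and exerts no torque about it; angular momentum about the axle is conserved through the impact.
I_p = ½(180)(1.58)² = 224.7 kg·m². Taking the sense of the child's angular momentum as positive, L_{child} = m v R = (33.9)(3.51)(1.58) = 188.0 kg·m²/s.
L_i = 0 + 188.0 = 188.0 kg·m²/s.
After sticking, I_f = I_p + m R² = 224.7 + (33.9)(1.58)² = 309.3 kg·m².
ω_f = L_i / I_f = 188.0 / 309.3 = 0.6078 rad/s.

|ω_f| ≈ 0.608 rad/s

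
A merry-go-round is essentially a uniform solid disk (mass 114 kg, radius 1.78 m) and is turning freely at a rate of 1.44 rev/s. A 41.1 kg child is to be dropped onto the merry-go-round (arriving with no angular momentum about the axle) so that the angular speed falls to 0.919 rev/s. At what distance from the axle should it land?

No external torque acts about the axle; L_before = L_after.
I_p = ½(114)(1.78)² = 180.6 kg·m².
I_p ω_i = (I_p + m r²) ω_f ⇒ m r² = I_p(ω_i/ω_f − 1) = 180.6(1.44/0.919 − 1) = 102.4 kg·m².
r = √(102.4/41.1) = 1.578 m.

r ≈ 1.58 m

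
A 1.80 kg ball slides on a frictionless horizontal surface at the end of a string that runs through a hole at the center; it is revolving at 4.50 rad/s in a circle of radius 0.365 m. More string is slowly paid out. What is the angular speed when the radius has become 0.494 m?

No torque about the axis ⇒ m r₁² ω₁ = m r₂² ω₂.
ω₂ = ω₁ (r₁/r₂)² = (4.50)(0.365/0.494)² = 2.457 rad/s.

ω₂ ≈ 2.46 rad/s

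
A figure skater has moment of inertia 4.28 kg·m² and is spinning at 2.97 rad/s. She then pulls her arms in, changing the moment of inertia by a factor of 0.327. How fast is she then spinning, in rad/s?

No external torque acts about the spin axis, so angular momentum is conserved.
I₂ = 0.327 × 4.28 = 1.400 kg·m².
ω₂ = I₁ω₁ / I₂ = (4.280)(2.97 rad/s) / (1.400) = 9.083 rad/s.

ω₂ ≈ 9.08 rad/s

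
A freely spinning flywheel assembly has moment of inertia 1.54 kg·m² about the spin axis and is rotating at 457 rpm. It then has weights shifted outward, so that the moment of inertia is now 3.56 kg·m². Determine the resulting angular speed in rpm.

No external torque acts about the spin axis, so angular momentum is conserved.
ω₂ = I₁ω₁ / I₂ = (1.540)(457 rpm) / (3.560) = 197.7 rpm.

ω₂ ≈ 198 rpm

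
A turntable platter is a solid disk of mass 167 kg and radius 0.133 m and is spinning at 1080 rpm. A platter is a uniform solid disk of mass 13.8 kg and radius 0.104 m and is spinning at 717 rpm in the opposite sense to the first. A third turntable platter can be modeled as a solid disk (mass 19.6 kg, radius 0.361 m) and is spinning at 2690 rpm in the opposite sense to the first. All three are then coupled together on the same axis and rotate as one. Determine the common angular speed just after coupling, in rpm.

The coupling torques are internal; angular momentum about the shared axis is conserved.
Moments of inertia: I_A = ½(167)(0.133)² = 1.477 kg·m²; I_B = ½(13.8)(0.104)² = 0.07463 kg·m²; I_C = ½(19.6)(0.361)² = 1.277 kg·m².
Taking A's sense as positive: L = (1.477)(1080) − (0.07463)(717) − (1.277)(2690) = -1894 kg·m²·rpm.
Combined I = 1.477 + 0.07463 + 1.277 = 2.829 kg·m².
ω_f = L / I = -1894 / 2.829 = -669.5 rpm.

|ω_f| ≈ 669 rpm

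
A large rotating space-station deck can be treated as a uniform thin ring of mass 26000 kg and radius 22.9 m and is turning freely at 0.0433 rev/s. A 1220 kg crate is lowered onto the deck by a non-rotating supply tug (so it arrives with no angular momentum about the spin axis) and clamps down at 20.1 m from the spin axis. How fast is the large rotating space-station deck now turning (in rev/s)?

ω_f ≈ 0.0418 rev/s

No external torque acts about the spin axis; L_before = L_after.
I_p = (26000)(22.9)² = 1.363e+07 kg·m².
Added inertia Σmr² = (1220)(20.1)² = 4.929e+05 kg·m²; I_f = 1.363e+07 + 4.929e+05 = 1.413e+07 kg·m².
ω_f = I_p ω_i / I_f = (1.363e+07)(0.0433) / 1.413e+07 = 0.04179 rev/s.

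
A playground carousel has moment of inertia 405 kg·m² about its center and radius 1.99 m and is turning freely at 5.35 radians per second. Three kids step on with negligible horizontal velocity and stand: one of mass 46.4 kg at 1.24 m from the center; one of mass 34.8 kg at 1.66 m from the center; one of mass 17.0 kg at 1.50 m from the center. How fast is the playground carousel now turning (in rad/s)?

The added mass arrives with no angular momentum about the center, and any external torque about the center is negligible, so the system's angular momentum is conserved.
Added inertia Σmr² = (46.4)(1.24)² + (34.8)(1.66)² + (17.0)(1.50)² = 205.5 kg·m²; I_f = 405.0 + 205.5 = 610.5 kg·m².
ω_f = I_p ω_i / I_f = (405.0)(5.35) / 610.5 = 3.549 rad/s.

ω_f ≈ 3.55 rad/s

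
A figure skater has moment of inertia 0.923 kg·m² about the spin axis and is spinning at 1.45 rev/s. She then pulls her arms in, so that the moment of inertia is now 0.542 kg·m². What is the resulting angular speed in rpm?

ω₂ ≈ 148 rpm

With no external torque about the axis, L is conserved: I₁ω₁ = I₂ω₂.
ω₂ = I₁ω₁ / I₂ = (0.9230)(1.45 rev/s) / (0.5420) = 2.469 rev/s = 148.2 rpm.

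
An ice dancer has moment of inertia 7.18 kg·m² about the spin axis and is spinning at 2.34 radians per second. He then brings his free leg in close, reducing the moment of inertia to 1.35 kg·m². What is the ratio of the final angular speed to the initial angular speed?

ω₂/ω₁ ≈ 5.32

No external torque acts about the spin axis, so angular momentum is conserved.
ω₂/ω₁ = I₁/I₂ = 7.180 / 1.350 = 5.319.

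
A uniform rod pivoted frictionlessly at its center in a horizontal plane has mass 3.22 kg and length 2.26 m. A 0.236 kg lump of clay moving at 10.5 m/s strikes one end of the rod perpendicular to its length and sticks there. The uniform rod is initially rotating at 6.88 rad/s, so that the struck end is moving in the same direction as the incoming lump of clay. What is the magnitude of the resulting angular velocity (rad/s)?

The axle reaction passes through the pivot and exerts no torque about it; angular momentum about the pivot is conserved through the impact.
I_p = (1/12)(3.22)(2.26)² = 1.371 kg·m². Taking the sense of the lump of clay's angular momentum as positive, L_{lump} = m v R = (0.236)(10.5)(2.26/2) = 2.800 kg·m²/s.
L_i = +I_p ω_p + m v R = +(1.371)(6.88) + 2.800 = 12.23 kg·m²/s.
After sticking, I_f = I_p + m R² = 1.371 + (0.236)(2.26/2)² = 1.672 kg·m².
ω_f = L_i / I_f = 12.23 / 1.672 = 7.315 rad/s.

|ω_f| ≈ 7.31 rad/s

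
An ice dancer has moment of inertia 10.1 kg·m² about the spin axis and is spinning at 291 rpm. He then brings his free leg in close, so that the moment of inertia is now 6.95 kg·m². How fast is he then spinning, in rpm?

ω₂ ≈ 423 rpm

With no external torque about the axis, L is conserved: I₁ω₁ = I₂ω₂.
ω₂ = I₁ω₁ / I₂ = (10.10)(291 rpm) / (6.950) = 422.9 rpm.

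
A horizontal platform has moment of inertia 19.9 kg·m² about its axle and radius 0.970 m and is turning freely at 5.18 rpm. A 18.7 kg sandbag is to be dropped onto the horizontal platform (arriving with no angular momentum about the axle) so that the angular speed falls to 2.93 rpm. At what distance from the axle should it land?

No external torque acts about the axle; L_before = L_after.
I_p ω_i = (I_p + m r²) ω_f ⇒ m r² = I_p(ω_i/ω_f − 1) = 19.90(5.18/2.93 − 1) = 15.28 kg·m².
r = √(15.28/18.7) = 0.9040 m.

r ≈ 0.904 m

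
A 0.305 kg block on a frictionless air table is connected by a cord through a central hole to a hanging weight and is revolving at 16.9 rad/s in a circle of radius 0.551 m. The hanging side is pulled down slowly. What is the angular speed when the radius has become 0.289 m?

No torque about the axis ⇒ m r₁² ω₁ = m r₂² ω₂.
ω₂ = ω₁ (r₁/r₂)² = (16.9)(0.551/0.289)² = 61.43 rad/s.

ω₂ ≈ 61.4 rad/s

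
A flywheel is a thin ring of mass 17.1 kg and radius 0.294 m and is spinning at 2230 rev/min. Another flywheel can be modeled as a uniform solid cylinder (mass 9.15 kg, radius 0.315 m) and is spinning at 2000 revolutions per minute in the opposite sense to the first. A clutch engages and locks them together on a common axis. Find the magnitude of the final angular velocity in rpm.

|ω_f| ≈ 1240 rpm

The coupling torques are internal; angular momentum about the shared axis is conserved.
Moments of inertia: I_A = (17.1)(0.294)² = 1.478 kg·m²; I_B = ½(9.15)(0.315)² = 0.4540 kg·m².
Taking A's sense as positive: L = (1.478)(2230) − (0.4540)(2000) = 2388 kg·m²·rpm.
Combined I = 1.478 + 0.4540 = 1.932 kg·m².
ω_f = L / I = 2388 / 1.932 = 1236 rpm.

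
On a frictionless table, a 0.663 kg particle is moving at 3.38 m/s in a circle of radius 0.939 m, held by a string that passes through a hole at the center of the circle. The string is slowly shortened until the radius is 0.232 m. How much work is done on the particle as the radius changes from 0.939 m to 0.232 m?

The only horizontal force on the mass is along the cord (radial), so it exerts no torque about the hole and angular momentum m v r is conserved.
v₂ = v₁ r₁ / r₂ = (3.38)(0.939) / (0.232) = 13.68 m/s.
W = ΔKE = ½m(v₂² − v₁²) = 58.25 J.

W ≈ 58.3 J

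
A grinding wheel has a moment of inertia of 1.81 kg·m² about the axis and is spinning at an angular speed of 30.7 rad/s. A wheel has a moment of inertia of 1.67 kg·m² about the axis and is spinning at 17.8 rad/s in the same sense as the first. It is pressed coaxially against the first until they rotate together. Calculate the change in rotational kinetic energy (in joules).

No external torque acts about the common axis, so total angular momentum is conserved.
Taking A's sense as positive: L = (1.810)(30.7) + (1.670)(17.8) = 85.29 kg·m²·rad/s.
Combined I = 1.810 + 1.670 = 3.480 kg·m².
ω_f = L / I = 85.29 / 3.480 = 24.51 rad/s.
KE_i = ½ΣIω² = 1118 J; KE_f = ½(3.480)(24.51)² = 1045 J.

ΔKE ≈ -72.3 J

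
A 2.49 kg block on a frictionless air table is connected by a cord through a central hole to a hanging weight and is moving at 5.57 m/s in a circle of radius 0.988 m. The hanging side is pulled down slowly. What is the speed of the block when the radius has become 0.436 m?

The only horizontal force on the mass is along the cord (radial), so it exerts no torque about the hole and angular momentum m v r is conserved.
v₂ = v₁ r₁ / r₂ = (5.57)(0.988) / (0.436) = 12.62 m/s.

v₂ ≈ 12.6 m/s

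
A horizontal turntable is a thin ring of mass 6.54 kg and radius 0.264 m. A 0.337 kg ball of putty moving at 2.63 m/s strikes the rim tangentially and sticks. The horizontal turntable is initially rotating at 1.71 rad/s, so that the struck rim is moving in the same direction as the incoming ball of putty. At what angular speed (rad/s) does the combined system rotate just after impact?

|ω_f| ≈ 2.11 rad/s

About the axle the impulsive forces during the collision are internal, so angular momentum about that axis is conserved.
I_p = (6.54)(0.264)² = 0.4558 kg·m². Taking the sense of the ball of putty's angular momentum as positive, L_{ball} = m v R = (0.337)(2.63)(0.264) = 0.2340 kg·m²/s.
L_i = +I_p ω_p + m v R = +(0.4558)(1.71) + 0.2340 = 1.013 kg·m²/s.
After sticking, I_f = I_p + m R² = 0.4558 + (0.337)(0.264)² = 0.4793 kg·m².
ω_f = L_i / I_f = 1.013 / 0.4793 = 2.114 rad/s.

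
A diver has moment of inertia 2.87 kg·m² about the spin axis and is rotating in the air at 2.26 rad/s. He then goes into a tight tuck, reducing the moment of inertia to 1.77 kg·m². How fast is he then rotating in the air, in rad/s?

Angular momentum about the spin axis is conserved since the torque about it is zero.
ω₂ = I₁ω₁ / I₂ = (2.870)(2.26 rad/s) / (1.770) = 3.665 rad/s.

ω₂ ≈ 3.66 rad/s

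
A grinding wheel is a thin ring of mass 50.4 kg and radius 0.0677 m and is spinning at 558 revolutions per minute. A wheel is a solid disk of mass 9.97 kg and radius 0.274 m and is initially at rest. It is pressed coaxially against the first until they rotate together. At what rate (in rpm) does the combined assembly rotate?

The coupling torques are internal; angular momentum about the shared axis is conserved.
Moments of inertia: I_A = (50.4)(0.0677)² = 0.2310 kg·m²; I_B = ½(9.97)(0.274)² = 0.3743 kg·m².
Taking A's sense as positive: L = (0.2310)(558) = 128.9 kg·m²·rpm.
Combined I = 0.2310 + 0.3743 = 0.6053 kg·m².
ω_f = L / I = 128.9 / 0.6053 = 213.0 rpm.

|ω_f| ≈ 213 rpm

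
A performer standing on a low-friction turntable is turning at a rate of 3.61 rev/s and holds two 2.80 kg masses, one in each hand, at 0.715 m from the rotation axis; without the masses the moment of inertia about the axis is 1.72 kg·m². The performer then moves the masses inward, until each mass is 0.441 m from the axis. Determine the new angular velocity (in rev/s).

No external torque acts about the spin axis, so angular momentum is conserved.
I₁ = 1.72 + 2(2.80)(0.715)² = 4.583 kg·m²; I₂ = 1.72 + 2(2.80)(0.441)² = 2.809 kg·m².
ω₂ = I₁ω₁ / I₂ = (4.583)(3.61 rev/s) / (2.809) = 5.889 rev/s.

ω₂ ≈ 5.89 rev/s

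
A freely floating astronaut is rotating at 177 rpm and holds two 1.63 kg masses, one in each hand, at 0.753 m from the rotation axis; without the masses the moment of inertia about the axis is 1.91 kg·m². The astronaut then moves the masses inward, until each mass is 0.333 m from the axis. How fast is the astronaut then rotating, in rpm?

ω₂ ≈ 293 rpm

No external torque acts about the spin axis, so angular momentum is conserved.
I₁ = 1.91 + 2(1.63)(0.753)² = 3.758 kg·m²; I₂ = 1.91 + 2(1.63)(0.333)² = 2.271 kg·m².
ω₂ = I₁ω₁ / I₂ = (3.758)(177 rpm) / (2.271) = 292.9 rpm.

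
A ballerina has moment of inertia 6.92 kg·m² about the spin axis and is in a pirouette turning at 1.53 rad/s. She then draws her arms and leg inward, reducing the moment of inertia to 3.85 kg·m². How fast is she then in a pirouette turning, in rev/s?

ω₂ ≈ 0.438 rev/s

No external torque acts about the spin axis, so angular momentum is conserved.
ω₂ = I₁ω₁ / I₂ = (6.920)(1.53 rad/s) / (3.850) = 2.750 rad/s = 0.4377 rev/s.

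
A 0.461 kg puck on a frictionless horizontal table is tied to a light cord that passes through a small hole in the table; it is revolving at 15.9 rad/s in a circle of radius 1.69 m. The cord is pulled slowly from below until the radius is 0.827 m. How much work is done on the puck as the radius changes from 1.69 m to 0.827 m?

The constraining force is radial, so m r² ω about the center is conserved.
ω₂ = ω₁ (r₁/r₂)² = (15.9)(1.69/0.827)² = 66.40 rad/s.
W = ΔKE = ½m(v₂² − v₁²) = 528.6 J.

W ≈ 529 J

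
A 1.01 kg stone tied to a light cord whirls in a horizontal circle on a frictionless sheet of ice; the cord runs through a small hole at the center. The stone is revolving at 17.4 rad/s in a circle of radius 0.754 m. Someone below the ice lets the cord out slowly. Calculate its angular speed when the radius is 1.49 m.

ω₂ ≈ 4.46 rad/s

The constraining force is radial, so m r² ω about the center is conserved.
ω₂ = ω₁ (r₁/r₂)² = (17.4)(0.754/1.49)² = 4.456 rad/s.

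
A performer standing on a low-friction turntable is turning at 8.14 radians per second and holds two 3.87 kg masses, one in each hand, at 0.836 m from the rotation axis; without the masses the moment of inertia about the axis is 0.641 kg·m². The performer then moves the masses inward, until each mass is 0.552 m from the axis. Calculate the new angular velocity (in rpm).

ω₂ ≈ 157 rpm

Angular momentum about the spin axis is conserved since the torque about it is zero.
I₁ = 0.641 + 2(3.87)(0.836)² = 6.050 kg·m²; I₂ = 0.641 + 2(3.87)(0.552)² = 2.999 kg·m².
ω₂ = I₁ω₁ / I₂ = (6.050)(8.14 rad/s) / (2.999) = 16.42 rad/s = 156.8 rpm.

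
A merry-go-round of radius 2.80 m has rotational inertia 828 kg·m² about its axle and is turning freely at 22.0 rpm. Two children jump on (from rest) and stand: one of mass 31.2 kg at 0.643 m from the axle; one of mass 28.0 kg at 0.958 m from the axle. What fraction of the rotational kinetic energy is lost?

fraction ≈ 0.0445

The added mass arrives with no angular momentum about the axle, and any external torque about the axle is negligible, so the system's angular momentum is conserved.
Added inertia Σmr² = (31.2)(0.643)² + (28.0)(0.958)² = 38.60 kg·m²; I_f = 828.0 + 38.60 = 866.6 kg·m².
ω_f = I_p ω_i / I_f = (828.0)(22.0) / 866.6 = 21.02 rpm.
KE_i = ½(828.0)(2.304 rad/s)² = 2197 J; KE_f = ½(866.6)(2.201)² = 2100 J.
Fraction lost = 0.04454.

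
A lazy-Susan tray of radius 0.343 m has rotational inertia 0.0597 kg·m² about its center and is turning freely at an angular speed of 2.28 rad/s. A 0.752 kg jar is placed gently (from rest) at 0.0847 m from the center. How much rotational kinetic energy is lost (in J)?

No external torque acts about the center; L_before = L_after.
Added inertia Σmr² = (0.752)(0.0847)² = 0.005395 kg·m²; I_f = 0.05970 + 0.005395 = 0.06509 kg·m².
ω_f = I_p ω_i / I_f = (0.05970)(2.28) / 0.06509 = 2.091 rad/s.
KE_i = ½(0.05970)(2.280 rad/s)² = 0.1552 J; KE_f = ½(0.06509)(2.091)² = 0.1423 J.

energy lost ≈ 0.0129 J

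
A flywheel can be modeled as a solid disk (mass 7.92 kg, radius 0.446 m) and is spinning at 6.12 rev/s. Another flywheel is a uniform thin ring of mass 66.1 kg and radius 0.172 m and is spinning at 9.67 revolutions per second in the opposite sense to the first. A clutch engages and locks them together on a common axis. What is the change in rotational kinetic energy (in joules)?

ΔKE ≈ -2760 J

No external torque acts about the common axis, so total angular momentum is conserved.
Moments of inertia: I_A = ½(7.92)(0.446)² = 0.7877 kg·m²; I_B = (66.1)(0.172)² = 1.956 kg·m².
Taking A's sense as positive: L = (0.7877)(6.12) − (1.956)(9.67) = -14.09 kg·m²·rev/s.
Combined I = 0.7877 + 1.956 = 2.743 kg·m².
ω_f = L / I = -14.09 / 2.743 = -5.136 rev/s.
KE_i = ½ΣIω² = 4192 J; KE_f = ½(2.743)(32.27)² = 1428 J.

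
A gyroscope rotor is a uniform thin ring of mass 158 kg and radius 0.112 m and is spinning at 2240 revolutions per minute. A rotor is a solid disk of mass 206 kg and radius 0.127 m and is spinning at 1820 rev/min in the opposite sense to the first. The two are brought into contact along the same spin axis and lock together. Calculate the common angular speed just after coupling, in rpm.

|ω_f| ≈ 389 rpm

The coupling torques are internal; angular momentum about the shared axis is conserved.
Moments of inertia: I_A = (158)(0.112)² = 1.982 kg·m²; I_B = ½(206)(0.127)² = 1.661 kg·m².
Taking A's sense as positive: L = (1.982)(2240) − (1.661)(1820) = 1416 kg·m²·rpm.
Combined I = 1.982 + 1.661 = 3.643 kg·m².
ω_f = L / I = 1416 / 3.643 = 388.7 rpm.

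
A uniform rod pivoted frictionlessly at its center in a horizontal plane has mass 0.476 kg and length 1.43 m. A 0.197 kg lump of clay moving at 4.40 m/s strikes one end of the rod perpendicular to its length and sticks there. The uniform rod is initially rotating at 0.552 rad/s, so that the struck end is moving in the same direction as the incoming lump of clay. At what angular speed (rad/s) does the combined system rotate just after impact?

About the pivot the impulsive forces during the collision are internal, so angular momentum about that axis is conserved.
I_p = (1/12)(0.476)(1.43)² = 0.08111 kg·m². Taking the sense of the lump of clay's angular momentum as positive, L_{lump} = m v R = (0.197)(4.40)(1.43/2) = 0.6198 kg·m²/s.
L_i = +I_p ω_p + m v R = +(0.08111)(0.552) + 0.6198 = 0.6645 kg·m²/s.
After sticking, I_f = I_p + m R² = 0.08111 + (0.197)(1.43/2)² = 0.1818 kg·m².
ω_f = L_i / I_f = 0.6645 / 0.1818 = 3.655 rad/s.

|ω_f| ≈ 3.65 rad/s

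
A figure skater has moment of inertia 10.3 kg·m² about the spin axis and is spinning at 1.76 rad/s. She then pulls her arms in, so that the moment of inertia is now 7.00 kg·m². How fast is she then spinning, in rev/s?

ω₂ ≈ 0.412 rev/s

No external torque acts about the spin axis, so angular momentum is conserved.
ω₂ = I₁ω₁ / I₂ = (10.30)(1.76 rad/s) / (7.000) = 2.590 rad/s = 0.4122 rev/s.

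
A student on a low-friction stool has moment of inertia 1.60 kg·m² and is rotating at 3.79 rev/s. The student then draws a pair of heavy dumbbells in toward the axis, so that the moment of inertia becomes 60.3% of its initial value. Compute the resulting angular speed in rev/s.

No external torque acts about the spin axis, so angular momentum is conserved.
I₂ = 0.603 × 1.60 = 0.9648 kg·m².
ω₂ = I₁ω₁ / I₂ = (1.600)(3.79 rev/s) / (0.9648) = 6.285 rev/s.

ω₂ ≈ 6.29 rev/s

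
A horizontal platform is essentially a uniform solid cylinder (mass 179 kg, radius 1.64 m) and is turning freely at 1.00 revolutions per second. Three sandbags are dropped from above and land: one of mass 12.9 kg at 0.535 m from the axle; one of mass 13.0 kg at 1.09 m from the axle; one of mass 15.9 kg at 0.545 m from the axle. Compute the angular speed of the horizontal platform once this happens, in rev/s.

The added mass arrives with no angular momentum about the axle, and any external torque about the axle is negligible, so the system's angular momentum is conserved.
I_p = ½(179)(1.64)² = 240.7 kg·m².
Added inertia Σmr² = (12.9)(0.535)² + (13.0)(1.09)² + (15.9)(0.545)² = 23.86 kg·m²; I_f = 240.7 + 23.86 = 264.6 kg·m².
ω_f = I_p ω_i / I_f = (240.7)(1.00) / 264.6 = 0.9098 rev/s.

ω_f ≈ 0.910 rev/s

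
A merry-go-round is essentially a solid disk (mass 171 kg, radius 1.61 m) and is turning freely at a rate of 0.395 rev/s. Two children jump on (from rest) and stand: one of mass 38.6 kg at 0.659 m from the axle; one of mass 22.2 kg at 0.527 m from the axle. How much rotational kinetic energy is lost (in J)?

No external torque acts about the axle; L_before = L_after.
I_p = ½(171)(1.61)² = 221.6 kg·m².
Added inertia Σmr² = (38.6)(0.659)² + (22.2)(0.527)² = 22.93 kg·m²; I_f = 221.6 + 22.93 = 244.6 kg·m².
ω_f = I_p ω_i / I_f = (221.6)(0.395) / 244.6 = 0.3580 rev/s.
KE_i = ½(221.6)(2.482 rad/s)² = 682.6 J; KE_f = ½(244.6)(2.249)² = 618.6 J.

energy lost ≈ 64.0 J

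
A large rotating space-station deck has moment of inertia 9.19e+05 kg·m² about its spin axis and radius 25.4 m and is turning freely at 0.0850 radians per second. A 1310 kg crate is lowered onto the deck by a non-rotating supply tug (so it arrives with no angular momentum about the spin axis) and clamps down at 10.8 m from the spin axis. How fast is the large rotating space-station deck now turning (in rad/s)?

The added mass arrives with no angular momentum about the spin axis, and any external torque about the spin axis is negligible, so the system's angular momentum is conserved.
Added inertia Σmr² = (1310)(10.8)² = 1.528e+05 kg·m²; I_f = 9.190e+05 + 1.528e+05 = 1.072e+06 kg·m².
ω_f = I_p ω_i / I_f = (9.190e+05)(0.0850) / 1.072e+06 = 0.07288 rad/s.

ω_f ≈ 0.0729 rad/s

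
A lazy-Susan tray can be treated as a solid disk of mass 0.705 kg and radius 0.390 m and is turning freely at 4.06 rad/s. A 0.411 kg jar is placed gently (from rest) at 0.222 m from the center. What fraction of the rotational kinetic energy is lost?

fraction ≈ 0.274

The added mass arrives with no angular momentum about the center, and any external torque about the center is negligible, so the system's angular momentum is conserved.
I_p = ½(0.705)(0.390)² = 0.05362 kg·m².
Added inertia Σmr² = (0.411)(0.222)² = 0.02026 kg·m²; I_f = 0.05362 + 0.02026 = 0.07387 kg·m².
ω_f = I_p ω_i / I_f = (0.05362)(4.06) / 0.07387 = 2.947 rad/s.
KE_i = ½(0.05362)(4.060 rad/s)² = 0.4419 J; KE_f = ½(0.07387)(2.947)² = 0.3207 J.
Fraction lost = 0.2742.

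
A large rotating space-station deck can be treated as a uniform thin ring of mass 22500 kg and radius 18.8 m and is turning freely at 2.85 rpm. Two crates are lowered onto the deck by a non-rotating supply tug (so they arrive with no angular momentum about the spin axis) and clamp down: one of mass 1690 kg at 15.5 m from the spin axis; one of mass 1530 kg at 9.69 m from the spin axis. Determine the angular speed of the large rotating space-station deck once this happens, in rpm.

ω_f ≈ 2.67 rpm

The added mass arrives with no angular momentum about the spin axis, and any external torque about the spin axis is negligible, so the system's angular momentum is conserved.
I_p = (22500)(18.8)² = 7.952e+06 kg·m².
Added inertia Σmr² = (1690)(15.5)² + (1530)(9.69)² = 5.497e+05 kg·m²; I_f = 7.952e+06 + 5.497e+05 = 8.502e+06 kg·m².
ω_f = I_p ω_i / I_f = (7.952e+06)(2.85) / 8.502e+06 = 2.666 rpm.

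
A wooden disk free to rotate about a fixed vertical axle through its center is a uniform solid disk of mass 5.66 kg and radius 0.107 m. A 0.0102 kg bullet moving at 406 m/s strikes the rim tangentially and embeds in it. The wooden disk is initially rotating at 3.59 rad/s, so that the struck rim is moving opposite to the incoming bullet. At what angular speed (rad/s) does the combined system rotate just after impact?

The axle reaction passes through the axle and exerts no torque about it; angular momentum about the axle is conserved through the impact.
I_p = ½(5.66)(0.107)² = 0.03240 kg·m². Taking the sense of the bullet's angular momentum as positive, L_{bullet} = m v R = (0.0102)(406)(0.107) = 0.4431 kg·m²/s.
L_i = −I_p ω_p + m v R = −(0.03240)(3.59) + 0.4431 = 0.3268 kg·m²/s.
After sticking, I_f = I_p + m R² = 0.03240 + (0.0102)(0.107)² = 0.03252 kg·m².
ω_f = L_i / I_f = 0.3268 / 0.03252 = 10.05 rad/s.

|ω_f| ≈ 10.0 rad/s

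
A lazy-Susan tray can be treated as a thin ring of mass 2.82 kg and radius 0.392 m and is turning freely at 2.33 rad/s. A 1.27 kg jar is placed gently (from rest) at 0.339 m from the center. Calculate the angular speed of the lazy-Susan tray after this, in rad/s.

The added mass arrives with no angular momentum about the center, and any external torque about the center is negligible, so the system's angular momentum is conserved.
I_p = (2.82)(0.392)² = 0.4333 kg·m².
Added inertia Σmr² = (1.27)(0.339)² = 0.1459 kg·m²; I_f = 0.4333 + 0.1459 = 0.5793 kg·m².
ω_f = I_p ω_i / I_f = (0.4333)(2.33) / 0.5793 = 1.743 rad/s.

ω_f ≈ 1.74 rad/s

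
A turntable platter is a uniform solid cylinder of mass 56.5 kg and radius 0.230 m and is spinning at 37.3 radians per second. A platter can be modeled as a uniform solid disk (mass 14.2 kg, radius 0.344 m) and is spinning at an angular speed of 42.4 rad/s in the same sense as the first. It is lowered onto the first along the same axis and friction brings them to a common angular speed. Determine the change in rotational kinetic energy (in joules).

ΔKE ≈ -6.99 J

No external torque acts about the common axis, so total angular momentum is conserved.
Moments of inertia: I_A = ½(56.5)(0.230)² = 1.494 kg·m²; I_B = ½(14.2)(0.344)² = 0.8402 kg·m².
Taking A's sense as positive: L = (1.494)(37.3) + (0.8402)(42.4) = 91.37 kg·m²·rad/s.
Combined I = 1.494 + 0.8402 = 2.335 kg·m².
ω_f = L / I = 91.37 / 2.335 = 39.14 rad/s.
KE_i = ½ΣIω² = 1795 J; KE_f = ½(2.335)(39.14)² = 1788 J.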